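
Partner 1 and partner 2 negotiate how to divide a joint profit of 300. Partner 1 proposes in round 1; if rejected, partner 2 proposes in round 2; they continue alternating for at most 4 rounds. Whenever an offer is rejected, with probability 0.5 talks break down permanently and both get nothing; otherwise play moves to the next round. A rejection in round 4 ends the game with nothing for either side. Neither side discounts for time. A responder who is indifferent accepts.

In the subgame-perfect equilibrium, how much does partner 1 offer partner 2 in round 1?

By backward induction:
Round 4 (partner 2 proposes): rejection yields 0 for partner 1; partner 2 offers 0 and keeps 300.
Round 3 (partner 1 proposes): rejecting gives partner 2 an expected 0.5 × 300 = 150; partner 1 offers that and keeps 150.
Round 2 (partner 2 proposes): rejecting gives partner 1 an expected 0.5 × 150 = 75, so partner 2 offers 75, keeping 225.
Round 1 (partner 1 proposes): rejecting gives partner 2 an expected 0.5 × 225 = 112.5; partner 1 offers that and keeps 187.5.

112.5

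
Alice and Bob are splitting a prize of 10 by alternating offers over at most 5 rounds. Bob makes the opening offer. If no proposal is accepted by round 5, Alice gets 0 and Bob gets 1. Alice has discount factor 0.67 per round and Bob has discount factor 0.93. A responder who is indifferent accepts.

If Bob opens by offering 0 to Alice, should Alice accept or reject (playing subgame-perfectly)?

Reject

Round 5 (Bob proposes): rejection yields 0 for Alice; Bob offers 0 and keeps 10.
Round 4 (Alice proposes): Bob can get 10 next round, worth 0.93 × 10 = 9.3 now, so Alice offers 9.3, keeping 0.7.
Round 3 (Bob proposes): Alice can get 0.7 next round, worth 0.67 × 0.7 = 0.469 now; Bob offers that and keeps 9.531.
Round 2 (Alice proposes): Bob can get 9.531 next round, worth 0.93 × 9.531 = 8.86383 now. Alice offers 8.86383 and keeps 10 − 8.86383 = 1.13617.
So by rejecting in round 1, Alice gets 1.13617 next round, worth 0.67 × 1.13617 = 0.7612339 now.
Offer 0 < 0.7612339, so Alice rejects.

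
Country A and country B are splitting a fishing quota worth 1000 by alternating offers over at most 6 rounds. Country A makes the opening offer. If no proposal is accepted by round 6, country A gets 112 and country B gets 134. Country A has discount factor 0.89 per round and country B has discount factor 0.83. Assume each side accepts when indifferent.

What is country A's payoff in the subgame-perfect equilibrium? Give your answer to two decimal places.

Round 6 (country B proposes): country A gets 112 if talks fail, so country B offers 112 and keeps 888.
Round 5 (country A proposes): country B can get 888 next round, worth 0.83 × 888 = 737.04 now. Country A offers 737.04 and keeps 1000 − 737.04 = 262.96.
Round 4 (country B proposes): country A can get 262.96 next round, worth 0.89 × 262.96 = 234.0344 now; country B offers that and keeps 765.9656.
Round 3 (country A proposes): country B can get 765.9656 next round, worth 0.83 × 765.9656 = 635.751448 now. Country A offers 635.751448 and keeps 1000 − 635.751448 = 364.248552.
Round 2 (country B proposes): country A can get 364.248552 next round, worth 0.89 × 364.248552 = 324.18121128 now. Country B offers 324.18121128 and keeps 1000 − 324.18121128 = 675.81878872.
Round 1 (country A proposes): country B can get 675.81878872 next round, worth 0.83 × 675.81878872 = 560.9295946376 now, so country A offers 560.9295946376, keeping 439.0704053624.

439.07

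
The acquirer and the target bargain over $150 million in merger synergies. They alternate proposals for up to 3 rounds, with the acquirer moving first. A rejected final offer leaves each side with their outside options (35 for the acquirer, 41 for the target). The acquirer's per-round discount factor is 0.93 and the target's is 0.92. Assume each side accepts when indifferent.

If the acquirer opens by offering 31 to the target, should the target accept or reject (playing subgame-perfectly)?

Round 3 (the acquirer proposes): the target gets 41 if talks fail, so the acquirer offers 41 and keeps 109.
Round 2 (the target proposes): the acquirer can get 109 next round, worth 0.93 × 109 = 101.37 now, so the target offers 101.37, keeping 48.63.
So by rejecting in round 1, the target gets 48.63 next round, worth 0.92 × 48.63 = 44.7396 now.
Offer 31 < 44.7396, so the target rejects.

Reject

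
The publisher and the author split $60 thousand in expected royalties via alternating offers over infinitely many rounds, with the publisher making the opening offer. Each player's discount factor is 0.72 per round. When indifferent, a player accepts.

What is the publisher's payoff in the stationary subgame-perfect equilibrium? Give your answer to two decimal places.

34.88

When the publisher proposes, the author accepts any offer worth at least 0.72 times what the author would get by proposing next round; and vice versa.
This gives x = 60 − 0.72y and y = 60 − 0.72x, where x and y are each side's share when it proposes.
Hence (1 − 0.72·0.72)x = 60(1 − 0.72), i.e. 0.4816·x = 16.8.
x ≈ 34.8837; the author's share is 60 − x ≈ 25.1163.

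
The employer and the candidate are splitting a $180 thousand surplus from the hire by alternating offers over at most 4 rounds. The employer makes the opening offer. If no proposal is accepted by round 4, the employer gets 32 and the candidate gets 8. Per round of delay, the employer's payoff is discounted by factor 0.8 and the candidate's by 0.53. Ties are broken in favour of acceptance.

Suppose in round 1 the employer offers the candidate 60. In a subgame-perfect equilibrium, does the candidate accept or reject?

Work out the candidate's continuation value if the offer is rejected.
Round 4 (the candidate proposes): the employer gets 32 if talks fail, so the candidate offers 32 and keeps 148.
Round 3 (the employer proposes): the candidate can get 148 next round, worth 0.53 × 148 = 78.44 now. The employer offers 78.44 and keeps 180 − 78.44 = 101.56.
Round 2 (the candidate proposes): the employer can get 101.56 next round, worth 0.8 × 101.56 = 81.248 now, so the candidate offers 81.248, keeping 98.752.
So by rejecting in round 1, the candidate gets 98.752 next round, worth 0.53 × 98.752 = 52.33856 now.
Offer 60 ≥ 52.33856, so the candidate accepts.

Accept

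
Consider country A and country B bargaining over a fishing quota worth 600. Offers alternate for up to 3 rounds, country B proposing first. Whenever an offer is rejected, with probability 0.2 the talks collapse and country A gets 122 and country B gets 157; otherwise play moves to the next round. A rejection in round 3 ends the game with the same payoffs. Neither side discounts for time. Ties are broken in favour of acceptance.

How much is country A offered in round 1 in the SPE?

By backward induction:
Round 3 (country B proposes): country A gets 122 if talks fail, so country B offers 122 and keeps 478.
Round 2 (country A proposes): rejecting gives country B an expected 0.8 × 478 + 0.2 × 157 = 413.8, so country A offers 413.8, keeping 186.2.
Round 1 (country B proposes): rejecting gives country A an expected 0.8 × 186.2 + 0.2 × 122 = 173.36; country B offers that and keeps 426.64.

173.36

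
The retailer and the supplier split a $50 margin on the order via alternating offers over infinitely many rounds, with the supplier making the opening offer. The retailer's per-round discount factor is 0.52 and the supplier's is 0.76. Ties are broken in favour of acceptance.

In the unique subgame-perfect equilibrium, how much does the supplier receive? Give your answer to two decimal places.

39.68

In a stationary SPE each proposer offers the other exactly their discounted continuation value.
If the supplier keeps x when proposing and the retailer keeps y when proposing, then x = 50 − 0.52y and y = 50 − 0.76x.
Solving: x = 50(1 − 0.52) / (1 − 0.76·0.52) = 24 / 0.6048 ≈ 39.6825.
The retailer gets 50 − 39.6825 ≈ 10.3175.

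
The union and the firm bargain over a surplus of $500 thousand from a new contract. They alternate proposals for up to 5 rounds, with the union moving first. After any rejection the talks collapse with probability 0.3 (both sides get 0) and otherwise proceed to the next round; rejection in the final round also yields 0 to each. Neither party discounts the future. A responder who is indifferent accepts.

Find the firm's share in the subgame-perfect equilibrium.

Round 5 (the union proposes): rejection yields 0 for the firm; the union offers 0 and keeps 500.
Round 4 (the firm proposes): rejecting gives the union an expected 0.7 × 500 = 350; the firm offers that and keeps 150.
Round 3 (the union proposes): rejecting gives the firm an expected 0.7 × 150 = 105; the union offers that and keeps 395.
Round 2 (the firm proposes): rejecting gives the union an expected 0.7 × 395 = 276.5. The firm offers 276.5 and keeps 500 − 276.5 = 223.5.
Round 1 (the union proposes): rejecting gives the firm an expected 0.7 × 223.5 = 156.45; the union offers that and keeps 343.55.

156.45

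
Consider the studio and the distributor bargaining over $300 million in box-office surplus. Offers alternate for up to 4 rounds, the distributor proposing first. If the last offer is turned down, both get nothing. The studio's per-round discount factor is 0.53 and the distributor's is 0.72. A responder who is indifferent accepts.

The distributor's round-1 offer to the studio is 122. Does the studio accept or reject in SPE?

Accept

Round 4 (the studio proposes): rejection yields 0 for the distributor; the studio offers 0 and keeps 300.
Round 3 (the distributor proposes): the studio can get 300 next round, worth 0.53 × 300 = 159 now. The distributor offers 159 and keeps 300 − 159 = 141.
Round 2 (the studio proposes): the distributor can get 141 next round, worth 0.72 × 141 = 101.52 now, so the studio offers 101.52, keeping 198.48.
So by rejecting in round 1, the studio gets 198.48 next round, worth 0.53 × 198.48 = 105.1944 now.
Offer 122 ≥ 105.1944, so the studio accepts.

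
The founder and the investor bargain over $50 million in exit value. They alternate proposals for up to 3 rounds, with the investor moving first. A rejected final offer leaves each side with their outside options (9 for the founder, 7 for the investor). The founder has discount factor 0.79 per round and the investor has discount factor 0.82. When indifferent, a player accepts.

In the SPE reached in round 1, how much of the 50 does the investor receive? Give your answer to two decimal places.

37.06

Round 3 (the investor proposes): the founder gets 9 if talks fail, so the investor offers 9 and keeps 41.
Round 2 (the founder proposes): the investor can get 41 next round, worth 0.82 × 41 = 33.62 now. The founder offers 33.62 and keeps 50 − 33.62 = 16.38.
Round 1 (the investor proposes): the founder can get 16.38 next round, worth 0.79 × 16.38 = 12.9402 now; the investor offers that and keeps 37.0598.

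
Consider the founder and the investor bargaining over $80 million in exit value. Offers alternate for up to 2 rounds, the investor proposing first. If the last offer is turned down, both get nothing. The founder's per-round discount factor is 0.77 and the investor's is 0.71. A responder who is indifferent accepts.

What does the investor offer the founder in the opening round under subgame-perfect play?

61.6

Round 2 (the founder proposes): the investor will accept anything ≥ 0, so the founder offers 0 and keeps 80.
Round 1 (the investor proposes): the founder can get 80 next round, worth 0.77 × 80 = 61.6 now. The investor offers 61.6 and keeps 80 − 61.6 = 18.4.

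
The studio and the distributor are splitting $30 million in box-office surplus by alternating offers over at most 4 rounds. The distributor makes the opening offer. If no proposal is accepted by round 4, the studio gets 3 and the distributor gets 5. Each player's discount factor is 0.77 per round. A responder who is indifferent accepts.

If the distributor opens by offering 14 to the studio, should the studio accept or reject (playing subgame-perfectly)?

Round 4 (the studio proposes): the distributor gets 5 if talks fail, so the studio offers 5 and keeps 25.
Round 3 (the distributor proposes): the studio can get 25 next round, worth 0.77 × 25 = 19.25 now. The distributor offers 19.25 and keeps 30 − 19.25 = 10.75.
Round 2 (the studio proposes): the distributor can get 10.75 next round, worth 0.77 × 10.75 = 8.2775 now; the studio offers that and keeps 21.7225.
So by rejecting in round 1, the studio gets 21.7225 next round, worth 0.77 × 21.7225 = 16.726325 now.
Offer 14 < 16.726325, so the studio rejects.

Reject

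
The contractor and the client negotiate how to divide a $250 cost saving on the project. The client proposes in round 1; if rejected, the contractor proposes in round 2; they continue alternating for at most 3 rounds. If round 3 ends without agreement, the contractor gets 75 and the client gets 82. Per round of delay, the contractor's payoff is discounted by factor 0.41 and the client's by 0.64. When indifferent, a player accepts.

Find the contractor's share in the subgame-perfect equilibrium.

Round 3 (the client proposes): the contractor gets 75 if talks fail, so the client offers 75 and keeps 175.
Round 2 (the contractor proposes): the client can get 175 next round, worth 0.64 × 175 = 112 now. The contractor offers 112 and keeps 250 − 112 = 138.
Round 1 (the client proposes): the contractor can get 138 next round, worth 0.41 × 138 = 56.58 now, so the client offers 56.58, keeping 193.42.

56.58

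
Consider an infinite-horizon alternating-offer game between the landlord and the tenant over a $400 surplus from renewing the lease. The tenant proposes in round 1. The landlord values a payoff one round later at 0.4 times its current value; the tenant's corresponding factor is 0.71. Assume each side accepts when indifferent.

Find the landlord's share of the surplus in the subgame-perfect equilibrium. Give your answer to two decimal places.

When the tenant proposes, the landlord accepts any offer worth at least 0.4 times what the landlord would get by proposing next round; and vice versa.
This gives x = 400 − 0.4y and y = 400 − 0.71x, where x and y are each side's share when it proposes.
Hence (1 − 0.4·0.71)x = 400(1 − 0.4), i.e. 0.716·x = 240.
x ≈ 335.1955; the landlord's share is 400 − x ≈ 64.8045.

64.80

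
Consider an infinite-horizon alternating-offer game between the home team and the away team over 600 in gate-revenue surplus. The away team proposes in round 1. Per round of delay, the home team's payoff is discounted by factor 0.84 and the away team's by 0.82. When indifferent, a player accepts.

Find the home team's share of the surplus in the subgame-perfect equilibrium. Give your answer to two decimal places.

291.52

When the away team proposes, the home team accepts any offer worth at least 0.84 times what the home team would get by proposing next round; and vice versa.
This gives x = 600 − 0.84y and y = 600 − 0.82x, where x and y are each side's share when it proposes.
Hence (1 − 0.84·0.82)x = 600(1 − 0.84), i.e. 0.3112·x = 96.
x ≈ 308.4833; the home team's share is 600 − x ≈ 291.5167.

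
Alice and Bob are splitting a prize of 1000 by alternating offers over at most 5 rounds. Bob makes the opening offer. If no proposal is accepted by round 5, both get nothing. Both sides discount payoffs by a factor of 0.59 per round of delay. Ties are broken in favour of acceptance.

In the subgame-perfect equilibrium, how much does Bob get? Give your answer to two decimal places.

673.89

Round 5 (Bob proposes): rejection yields 0 for Alice; Bob offers 0 and keeps 1000.
Round 4 (Alice proposes): Bob can get 1000 next round, worth 0.59 × 1000 = 590 now. Alice offers 590 and keeps 1000 − 590 = 410.
Round 3 (Bob proposes): Alice can get 410 next round, worth 0.59 × 410 = 241.9 now; Bob offers that and keeps 758.1.
Round 2 (Alice proposes): Bob can get 758.1 next round, worth 0.59 × 758.1 = 447.279 now; Alice offers that and keeps 552.721.
Round 1 (Bob proposes): Alice can get 552.721 next round, worth 0.59 × 552.721 = 326.10539 now, so Bob offers 326.10539, keeping 673.89461.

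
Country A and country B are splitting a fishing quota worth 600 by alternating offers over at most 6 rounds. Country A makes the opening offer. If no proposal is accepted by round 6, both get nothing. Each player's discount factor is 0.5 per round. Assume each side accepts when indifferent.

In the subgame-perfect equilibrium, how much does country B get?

206.25

Round 6 (country B proposes): rejection yields 0 for country A; country B offers 0 and keeps 600.
Round 5 (country A proposes): country B can get 600 next round, worth 0.5 × 600 = 300 now; country A offers that and keeps 300.
Round 4 (country B proposes): country A can get 300 next round, worth 0.5 × 300 = 150 now, so country B offers 150, keeping 450.
Round 3 (country A proposes): country B can get 450 next round, worth 0.5 × 450 = 225 now, so country A offers 225, keeping 375.
Round 2 (country B proposes): country A can get 375 next round, worth 0.5 × 375 = 187.5 now, so country B offers 187.5, keeping 412.5.
Round 1 (country A proposes): country B can get 412.5 next round, worth 0.5 × 412.5 = 206.25 now; country A offers that and keeps 393.75.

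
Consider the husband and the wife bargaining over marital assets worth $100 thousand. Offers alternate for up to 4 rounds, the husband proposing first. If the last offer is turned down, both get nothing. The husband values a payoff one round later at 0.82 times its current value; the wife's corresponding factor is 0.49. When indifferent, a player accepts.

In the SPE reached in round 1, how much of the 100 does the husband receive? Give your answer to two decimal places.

71.49

Solve by backward induction from round 4.
Round 4 (the wife proposes): the husband will accept anything ≥ 0, so the wife offers 0 and keeps 100.
Round 3 (the husband proposes): the wife can get 100 next round, worth 0.49 × 100 = 49 now. The husband offers 49 and keeps 100 − 49 = 51.
Round 2 (the wife proposes): the husband can get 51 next round, worth 0.82 × 51 = 41.82 now; the wife offers that and keeps 58.18.
Round 1 (the husband proposes): the wife can get 58.18 next round, worth 0.49 × 58.18 = 28.5082 now, so the husband offers 28.5082, keeping 71.4918.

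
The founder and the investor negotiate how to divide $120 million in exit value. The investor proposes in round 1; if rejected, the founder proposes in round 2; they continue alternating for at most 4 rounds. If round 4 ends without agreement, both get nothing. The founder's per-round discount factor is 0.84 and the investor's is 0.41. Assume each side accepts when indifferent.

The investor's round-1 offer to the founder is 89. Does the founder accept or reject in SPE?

Round 4 (the founder proposes): rejection yields 0 for the investor; the founder offers 0 and keeps 120.
Round 3 (the investor proposes): the founder can get 120 next round, worth 0.84 × 120 = 100.8 now; the investor offers that and keeps 19.2.
Round 2 (the founder proposes): the investor can get 19.2 next round, worth 0.41 × 19.2 = 7.872 now. The founder offers 7.872 and keeps 120 − 7.872 = 112.128.
So by rejecting in round 1, the founder gets 112.128 next round, worth 0.84 × 112.128 = 94.18752 now.
Offer 89 < 94.18752, so the founder rejects.

Reject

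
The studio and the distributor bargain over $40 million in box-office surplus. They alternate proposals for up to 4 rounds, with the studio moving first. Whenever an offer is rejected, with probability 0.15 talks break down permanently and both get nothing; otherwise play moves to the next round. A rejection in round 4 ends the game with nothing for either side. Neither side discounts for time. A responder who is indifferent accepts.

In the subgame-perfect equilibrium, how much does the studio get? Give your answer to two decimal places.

By backward induction:
Round 4 (the distributor proposes): rejection yields 0 for the studio; the distributor offers 0 and keeps 40.
Round 3 (the studio proposes): rejecting gives the distributor an expected 0.85 × 40 = 34; the studio offers that and keeps 6.
Round 2 (the distributor proposes): rejecting gives the studio an expected 0.85 × 6 = 5.1. The distributor offers 5.1 and keeps 40 − 5.1 = 34.9.
Round 1 (the studio proposes): rejecting gives the distributor an expected 0.85 × 34.9 = 29.665. The studio offers 29.665 and keeps 40 − 29.665 = 10.335.

10.34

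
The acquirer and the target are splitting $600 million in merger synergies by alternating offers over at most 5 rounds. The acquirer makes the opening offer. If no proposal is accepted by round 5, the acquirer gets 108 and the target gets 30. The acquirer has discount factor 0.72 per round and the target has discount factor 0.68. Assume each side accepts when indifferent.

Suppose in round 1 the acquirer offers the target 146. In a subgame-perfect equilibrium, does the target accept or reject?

Reject

Round 5 (the acquirer proposes): the target gets 30 if talks fail, so the acquirer offers 30 and keeps 570.
Round 4 (the target proposes): the acquirer can get 570 next round, worth 0.72 × 570 = 410.4 now; the target offers that and keeps 189.6.
Round 3 (the acquirer proposes): the target can get 189.6 next round, worth 0.68 × 189.6 = 128.928 now, so the acquirer offers 128.928, keeping 471.072.
Round 2 (the target proposes): the acquirer can get 471.072 next round, worth 0.72 × 471.072 = 339.17184 now. The target offers 339.17184 and keeps 600 − 339.17184 = 260.82816.
So by rejecting in round 1, the target gets 260.82816 next round, worth 0.68 × 260.82816 = 177.3631488 now.
Offer 146 < 177.3631488, so the target rejects.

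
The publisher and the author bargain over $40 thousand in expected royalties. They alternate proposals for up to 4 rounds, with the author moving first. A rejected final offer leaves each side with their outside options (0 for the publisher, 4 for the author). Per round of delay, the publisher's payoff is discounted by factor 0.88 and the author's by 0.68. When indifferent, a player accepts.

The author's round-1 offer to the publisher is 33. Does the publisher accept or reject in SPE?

Work out the publisher's continuation value if the offer is rejected.
Round 4 (the publisher proposes): the author gets 4 if talks fail, so the publisher offers 4 and keeps 36.
Round 3 (the author proposes): the publisher can get 36 next round, worth 0.88 × 36 = 31.68 now. The author offers 31.68 and keeps 40 − 31.68 = 8.32.
Round 2 (the publisher proposes): the author can get 8.32 next round, worth 0.68 × 8.32 = 5.6576 now. The publisher offers 5.6576 and keeps 40 − 5.6576 = 34.3424.
So by rejecting in round 1, the publisher gets 34.3424 next round, worth 0.88 × 34.3424 = 30.221312 now.
Offer 33 ≥ 30.221312, so the publisher accepts.

Accept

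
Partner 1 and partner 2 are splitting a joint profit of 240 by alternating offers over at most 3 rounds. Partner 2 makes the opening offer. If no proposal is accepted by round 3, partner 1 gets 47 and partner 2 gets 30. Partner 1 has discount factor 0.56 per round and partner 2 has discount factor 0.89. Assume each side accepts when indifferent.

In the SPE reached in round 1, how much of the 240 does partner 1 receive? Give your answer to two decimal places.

38.21

Round 3 (partner 2 proposes): partner 1 gets 47 if talks fail, so partner 2 offers 47 and keeps 193.
Round 2 (partner 1 proposes): partner 2 can get 193 next round, worth 0.89 × 193 = 171.77 now; partner 1 offers that and keeps 68.23.
Round 1 (partner 2 proposes): partner 1 can get 68.23 next round, worth 0.56 × 68.23 = 38.2088 now. Partner 2 offers 38.2088 and keeps 240 − 38.2088 = 201.7912.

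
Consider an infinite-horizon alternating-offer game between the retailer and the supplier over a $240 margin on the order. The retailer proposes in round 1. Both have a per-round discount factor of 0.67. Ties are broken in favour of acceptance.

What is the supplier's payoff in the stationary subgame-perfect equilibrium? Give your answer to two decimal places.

96.29

Let x be the retailer's share when the retailer proposes and y be the supplier's share when the supplier proposes.
The supplier accepts iff offered ≥ 0.67·y, so x = 240 − 0.67y. Symmetrically y = 240 − 0.67x.
Substituting: x = 240 − 0.67(240 − 0.67x), giving x(1 − 0.67·0.67) = 240(1 − 0.67).
So x = 240 × 0.33 / 0.5511 ≈ 143.7126, and the supplier receives 240 − x ≈ 96.2874.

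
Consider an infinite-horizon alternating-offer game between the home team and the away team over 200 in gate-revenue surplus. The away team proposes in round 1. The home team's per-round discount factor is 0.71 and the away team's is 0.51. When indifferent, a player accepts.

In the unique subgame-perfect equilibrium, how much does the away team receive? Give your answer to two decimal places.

Let x be the away team's share when the away team proposes and y be the home team's share when the home team proposes.
The home team accepts iff offered ≥ 0.71·y, so x = 200 − 0.71y. Symmetrically y = 200 − 0.51x.
Substituting: x = 200 − 0.71(200 − 0.51x), giving x(1 − 0.51·0.71) = 200(1 − 0.71).
So x = 200 × 0.29 / 0.6379 ≈ 90.9233, and the home team receives 200 − x ≈ 109.0767.

90.92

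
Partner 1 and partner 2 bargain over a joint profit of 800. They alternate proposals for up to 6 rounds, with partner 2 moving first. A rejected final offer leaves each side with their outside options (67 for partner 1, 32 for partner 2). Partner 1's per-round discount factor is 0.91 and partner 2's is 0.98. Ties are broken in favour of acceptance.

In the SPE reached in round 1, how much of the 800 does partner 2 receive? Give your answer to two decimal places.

216.63

Round 6 (partner 1 proposes): partner 2 gets 32 if talks fail, so partner 1 offers 32 and keeps 768.
Round 5 (partner 2 proposes): partner 1 can get 768 next round, worth 0.91 × 768 = 698.88 now; partner 2 offers that and keeps 101.12.
Round 4 (partner 1 proposes): partner 2 can get 101.12 next round, worth 0.98 × 101.12 = 99.0976 now, so partner 1 offers 99.0976, keeping 700.9024.
Round 3 (partner 2 proposes): partner 1 can get 700.9024 next round, worth 0.91 × 700.9024 = 637.821184 now; partner 2 offers that and keeps 162.178816.
Round 2 (partner 1 proposes): partner 2 can get 162.178816 next round, worth 0.98 × 162.178816 = 158.93523968 now, so partner 1 offers 158.93523968, keeping 641.06476032.
Round 1 (partner 2 proposes): partner 1 can get 641.06476032 next round, worth 0.91 × 641.06476032 = 583.3689318912 now, so partner 2 offers 583.3689318912, keeping 216.6310681088.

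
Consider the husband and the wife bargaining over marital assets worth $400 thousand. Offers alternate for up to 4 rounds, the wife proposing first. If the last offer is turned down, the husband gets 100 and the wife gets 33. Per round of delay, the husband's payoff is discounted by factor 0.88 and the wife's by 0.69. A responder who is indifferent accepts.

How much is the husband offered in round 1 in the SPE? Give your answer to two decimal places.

305.22

Round 4 (the husband proposes): the wife gets 33 if talks fail, so the husband offers 33 and keeps 367.
Round 3 (the wife proposes): the husband can get 367 next round, worth 0.88 × 367 = 322.96 now, so the wife offers 322.96, keeping 77.04.
Round 2 (the husband proposes): the wife can get 77.04 next round, worth 0.69 × 77.04 = 53.1576 now; the husband offers that and keeps 346.8424.
Round 1 (the wife proposes): the husband can get 346.8424 next round, worth 0.88 × 346.8424 = 305.221312 now, so the wife offers 305.221312, keeping 94.778688.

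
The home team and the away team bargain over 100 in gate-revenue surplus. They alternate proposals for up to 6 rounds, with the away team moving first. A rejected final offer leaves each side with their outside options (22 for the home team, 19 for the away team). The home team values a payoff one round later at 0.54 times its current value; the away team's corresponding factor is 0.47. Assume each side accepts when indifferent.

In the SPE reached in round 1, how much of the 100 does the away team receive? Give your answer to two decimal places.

Round 6 (the home team proposes): the away team gets 19 if talks fail, so the home team offers 19 and keeps 81.
Round 5 (the away team proposes): the home team can get 81 next round, worth 0.54 × 81 = 43.74 now; the away team offers that and keeps 56.26.
Round 4 (the home team proposes): the away team can get 56.26 next round, worth 0.47 × 56.26 = 26.4422 now, so the home team offers 26.4422, keeping 73.5578.
Round 3 (the away team proposes): the home team can get 73.5578 next round, worth 0.54 × 73.5578 = 39.721212 now; the away team offers that and keeps 60.278788.
Round 2 (the home team proposes): the away team can get 60.278788 next round, worth 0.47 × 60.278788 = 28.33103036 now. The home team offers 28.33103036 and keeps 100 − 28.33103036 = 71.66896964.
Round 1 (the away team proposes): the home team can get 71.66896964 next round, worth 0.54 × 71.66896964 = 38.7012436056 now; the away team offers that and keeps 61.2987563944.

61.30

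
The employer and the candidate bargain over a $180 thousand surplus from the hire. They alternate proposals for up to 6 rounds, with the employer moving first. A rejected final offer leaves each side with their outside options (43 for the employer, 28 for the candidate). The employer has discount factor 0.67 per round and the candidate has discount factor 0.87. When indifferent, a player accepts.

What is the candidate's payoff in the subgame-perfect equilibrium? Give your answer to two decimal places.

122.30

By backward induction:
Round 6 (the candidate proposes): the employer gets 43 if talks fail, so the candidate offers 43 and keeps 137.
Round 5 (the employer proposes): the candidate can get 137 next round, worth 0.87 × 137 = 119.19 now, so the employer offers 119.19, keeping 60.81.
Round 4 (the candidate proposes): the employer can get 60.81 next round, worth 0.67 × 60.81 = 40.7427 now. The candidate offers 40.7427 and keeps 180 − 40.7427 = 139.2573.
Round 3 (the employer proposes): the candidate can get 139.2573 next round, worth 0.87 × 139.2573 = 121.153851 now; the employer offers that and keeps 58.846149.
Round 2 (the candidate proposes): the employer can get 58.846149 next round, worth 0.67 × 58.846149 = 39.42691983 now, so the candidate offers 39.42691983, keeping 140.57308017.
Round 1 (the employer proposes): the candidate can get 140.57308017 next round, worth 0.87 × 140.57308017 = 122.2985797479 now. The employer offers 122.2985797479 and keeps 180 − 122.2985797479 = 57.7014202521.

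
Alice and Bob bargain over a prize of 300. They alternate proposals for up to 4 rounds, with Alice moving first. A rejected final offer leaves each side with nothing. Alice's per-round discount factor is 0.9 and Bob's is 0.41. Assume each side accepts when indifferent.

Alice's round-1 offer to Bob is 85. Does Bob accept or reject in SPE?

Round 4 (Bob proposes): Alice will accept anything ≥ 0, so Bob offers 0 and keeps 300.
Round 3 (Alice proposes): Bob can get 300 next round, worth 0.41 × 300 = 123 now; Alice offers that and keeps 177.
Round 2 (Bob proposes): Alice can get 177 next round, worth 0.9 × 177 = 159.3 now; Bob offers that and keeps 140.7.
So by rejecting in round 1, Bob gets 140.7 next round, worth 0.41 × 140.7 = 57.687 now.
Offer 85 ≥ 57.687, so Bob accepts.

Accept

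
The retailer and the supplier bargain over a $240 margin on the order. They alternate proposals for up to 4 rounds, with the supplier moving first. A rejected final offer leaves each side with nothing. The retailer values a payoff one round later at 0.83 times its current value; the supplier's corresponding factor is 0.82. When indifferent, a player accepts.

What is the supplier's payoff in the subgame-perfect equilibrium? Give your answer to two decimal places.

68.57

Work backward from the last round.
Round 4 (the retailer proposes): the supplier will accept anything ≥ 0, so the retailer offers 0 and keeps 240.
Round 3 (the supplier proposes): the retailer can get 240 next round, worth 0.83 × 240 = 199.2 now; the supplier offers that and keeps 40.8.
Round 2 (the retailer proposes): the supplier can get 40.8 next round, worth 0.82 × 40.8 = 33.456 now, so the retailer offers 33.456, keeping 206.544.
Round 1 (the supplier proposes): the retailer can get 206.544 next round, worth 0.83 × 206.544 = 171.43152 now. The supplier offers 171.43152 and keeps 240 − 171.43152 = 68.56848.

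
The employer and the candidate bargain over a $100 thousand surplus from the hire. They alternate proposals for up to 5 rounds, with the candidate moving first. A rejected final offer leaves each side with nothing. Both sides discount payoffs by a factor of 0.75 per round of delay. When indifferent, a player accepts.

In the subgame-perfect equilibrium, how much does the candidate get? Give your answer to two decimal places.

70.70

Solve by backward induction from round 5.
Round 5 (the candidate proposes): the employer will accept anything ≥ 0, so the candidate offers 0 and keeps 100.
Round 4 (the employer proposes): the candidate can get 100 next round, worth 0.75 × 100 = 75 now; the employer offers that and keeps 25.
Round 3 (the candidate proposes): the employer can get 25 next round, worth 0.75 × 25 = 18.75 now. The candidate offers 18.75 and keeps 100 − 18.75 = 81.25.
Round 2 (the employer proposes): the candidate can get 81.25 next round, worth 0.75 × 81.25 = 60.9375 now; the employer offers that and keeps 39.0625.
Round 1 (the candidate proposes): the employer can get 39.0625 next round, worth 0.75 × 39.0625 = 29.296875 now, so the candidate offers 29.296875, keeping 70.703125.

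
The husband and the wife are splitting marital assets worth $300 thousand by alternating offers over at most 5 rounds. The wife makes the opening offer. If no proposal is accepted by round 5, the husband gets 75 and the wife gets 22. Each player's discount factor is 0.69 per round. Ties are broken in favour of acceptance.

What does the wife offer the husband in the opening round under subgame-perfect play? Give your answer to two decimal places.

By backward induction:
Round 5 (the wife proposes): the husband gets 75 if talks fail, so the wife offers 75 and keeps 225.
Round 4 (the husband proposes): the wife can get 225 next round, worth 0.69 × 225 = 155.25 now, so the husband offers 155.25, keeping 144.75.
Round 3 (the wife proposes): the husband can get 144.75 next round, worth 0.69 × 144.75 = 99.8775 now; the wife offers that and keeps 200.1225.
Round 2 (the husband proposes): the wife can get 200.1225 next round, worth 0.69 × 200.1225 = 138.084525 now; the husband offers that and keeps 161.915475.
Round 1 (the wife proposes): the husband can get 161.915475 next round, worth 0.69 × 161.915475 = 111.72167775 now. The wife offers 111.72167775 and keeps 300 − 111.72167775 = 188.27832225.

111.72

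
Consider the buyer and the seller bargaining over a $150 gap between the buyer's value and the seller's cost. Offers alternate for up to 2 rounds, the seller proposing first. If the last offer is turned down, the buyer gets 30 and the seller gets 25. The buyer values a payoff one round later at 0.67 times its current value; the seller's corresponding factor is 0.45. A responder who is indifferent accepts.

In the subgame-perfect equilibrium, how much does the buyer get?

Round 2 (the buyer proposes): the seller gets 25 if talks fail, so the buyer offers 25 and keeps 125.
Round 1 (the seller proposes): the buyer can get 125 next round, worth 0.67 × 125 = 83.75 now, so the seller offers 83.75, keeping 66.25.

83.75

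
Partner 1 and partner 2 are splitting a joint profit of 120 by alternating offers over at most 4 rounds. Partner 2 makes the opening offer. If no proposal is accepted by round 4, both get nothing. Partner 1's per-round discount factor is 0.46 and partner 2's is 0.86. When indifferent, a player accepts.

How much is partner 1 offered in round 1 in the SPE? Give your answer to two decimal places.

Solve by backward induction from round 4.
Round 4 (partner 1 proposes): rejection yields 0 for partner 2; partner 1 offers 0 and keeps 120.
Round 3 (partner 2 proposes): partner 1 can get 120 next round, worth 0.46 × 120 = 55.2 now, so partner 2 offers 55.2, keeping 64.8.
Round 2 (partner 1 proposes): partner 2 can get 64.8 next round, worth 0.86 × 64.8 = 55.728 now. Partner 1 offers 55.728 and keeps 120 − 55.728 = 64.272.
Round 1 (partner 2 proposes): partner 1 can get 64.272 next round, worth 0.46 × 64.272 = 29.56512 now. Partner 2 offers 29.56512 and keeps 120 − 29.56512 = 90.43488.

29.57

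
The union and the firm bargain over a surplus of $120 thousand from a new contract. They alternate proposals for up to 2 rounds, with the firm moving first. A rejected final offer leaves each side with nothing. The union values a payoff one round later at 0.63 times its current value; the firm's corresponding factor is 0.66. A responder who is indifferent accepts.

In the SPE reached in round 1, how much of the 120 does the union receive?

By backward induction:
Round 2 (the union proposes): the firm will accept anything ≥ 0, so the union offers 0 and keeps 120.
Round 1 (the firm proposes): the union can get 120 next round, worth 0.63 × 120 = 75.6 now, so the firm offers 75.6, keeping 44.4.

75.6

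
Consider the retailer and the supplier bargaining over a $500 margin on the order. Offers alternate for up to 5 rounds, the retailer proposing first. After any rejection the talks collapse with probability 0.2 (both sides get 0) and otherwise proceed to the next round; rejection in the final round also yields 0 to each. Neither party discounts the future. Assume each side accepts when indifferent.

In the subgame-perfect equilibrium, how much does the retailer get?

368.8

By backward induction:
Round 5 (the retailer proposes): rejection yields 0 for the supplier; the retailer offers 0 and keeps 500.
Round 4 (the supplier proposes): rejecting gives the retailer an expected 0.8 × 500 = 400; the supplier offers that and keeps 100.
Round 3 (the retailer proposes): rejecting gives the supplier an expected 0.8 × 100 = 80; the retailer offers that and keeps 420.
Round 2 (the supplier proposes): rejecting gives the retailer an expected 0.8 × 420 = 336. The supplier offers 336 and keeps 500 − 336 = 164.
Round 1 (the retailer proposes): rejecting gives the supplier an expected 0.8 × 164 = 131.2, so the retailer offers 131.2, keeping 368.8.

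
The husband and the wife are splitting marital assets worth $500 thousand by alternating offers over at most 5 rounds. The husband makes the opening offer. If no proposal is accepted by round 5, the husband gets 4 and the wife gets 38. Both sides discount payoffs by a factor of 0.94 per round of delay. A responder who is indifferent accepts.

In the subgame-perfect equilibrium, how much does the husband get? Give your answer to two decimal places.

417.21

Round 5 (the husband proposes): the wife gets 38 if talks fail, so the husband offers 38 and keeps 462.
Round 4 (the wife proposes): the husband can get 462 next round, worth 0.94 × 462 = 434.28 now, so the wife offers 434.28, keeping 65.72.
Round 3 (the husband proposes): the wife can get 65.72 next round, worth 0.94 × 65.72 = 61.7768 now; the husband offers that and keeps 438.2232.
Round 2 (the wife proposes): the husband can get 438.2232 next round, worth 0.94 × 438.2232 = 411.929808 now, so the wife offers 411.929808, keeping 88.070192.
Round 1 (the husband proposes): the wife can get 88.070192 next round, worth 0.94 × 88.070192 = 82.78598048 now. The husband offers 82.78598048 and keeps 500 − 82.78598048 = 417.21401952.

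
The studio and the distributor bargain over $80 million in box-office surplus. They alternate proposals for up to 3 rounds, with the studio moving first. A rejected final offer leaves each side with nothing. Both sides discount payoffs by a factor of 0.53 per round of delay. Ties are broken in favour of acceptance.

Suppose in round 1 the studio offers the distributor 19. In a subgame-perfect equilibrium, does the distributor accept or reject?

Round 3 (the studio proposes): the distributor will accept anything ≥ 0, so the studio offers 0 and keeps 80.
Round 2 (the distributor proposes): the studio can get 80 next round, worth 0.53 × 80 = 42.4 now; the distributor offers that and keeps 37.6.
So by rejecting in round 1, the distributor gets 37.6 next round, worth 0.53 × 37.6 = 19.928 now.
Offer 19 < 19.928, so the distributor rejects.

Reject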